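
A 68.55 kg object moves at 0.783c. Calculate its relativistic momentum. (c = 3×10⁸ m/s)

γ = 1/√(1 - 0.783²) = 1.608
v = 0.783 × 3×10⁸ = 2.349×10⁸ m/s
p = γmv = 1.608 × 68.55 × 2.349×10⁸ = 2.589×10¹⁰ kg·m/s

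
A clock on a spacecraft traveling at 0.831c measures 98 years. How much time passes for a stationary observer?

Proper time Δt₀ = 98 years
γ = 1/√(1 - 0.831²) = 1.798
Δt = γΔt₀ = 1.798 × 98 = 176.2 years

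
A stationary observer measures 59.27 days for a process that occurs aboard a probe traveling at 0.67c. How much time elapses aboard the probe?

Dilated time Δt = 59.27 days
γ = 1/√(1 - 0.67²) = 1.347
Δt₀ = Δt/γ = 59.27/1.347 = 44.00 days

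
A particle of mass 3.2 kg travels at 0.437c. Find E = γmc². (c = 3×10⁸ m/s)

γ = 1/√(1 - 0.437²) = 1.1118
mc² = 3.2 × (3×10⁸)² = 2.880×10¹⁷ J
E = γmc² = 1.1118 × 2.880×10¹⁷ = 3.202×10¹⁷ J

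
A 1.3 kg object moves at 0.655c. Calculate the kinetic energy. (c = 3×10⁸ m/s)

γ = 1/√(1 - 0.655²) = 1.3234
γ - 1 = 0.3234
KE = (γ-1)mc² = 0.3234 × 1.3 × (3×10⁸)² = 3.784×10¹⁶ J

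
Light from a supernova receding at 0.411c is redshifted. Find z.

β = 0.411
(1+β)/(1-β) = 1.411/0.589 = 2.3956
√(2.3956) = 1.5478
z = 1.5478 - 1 = 0.5478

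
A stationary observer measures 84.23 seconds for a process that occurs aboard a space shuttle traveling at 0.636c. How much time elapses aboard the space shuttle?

Dilated time Δt = 84.23 seconds
γ = 1/√(1 - 0.636²) = 1.2959
Δt₀ = Δt/γ = 84.23/1.2959 = 65.00 seconds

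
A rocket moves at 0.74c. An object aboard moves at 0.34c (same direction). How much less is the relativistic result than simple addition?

Classical: u' + v = 0.34 + 0.74 = 1.08c
Relativistic: u = (0.34 + 0.74)/(1 + 0.2516) = 1.08/1.2516 = 0.8629c
Difference: 1.08 - 0.8629 = 0.2171c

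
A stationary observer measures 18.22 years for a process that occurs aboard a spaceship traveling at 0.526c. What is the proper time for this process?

Dilated time Δt = 18.22 years
γ = 1/√(1 - 0.526²) = 1.1758
Δt₀ = Δt/γ = 18.22/1.1758 = 15.50 years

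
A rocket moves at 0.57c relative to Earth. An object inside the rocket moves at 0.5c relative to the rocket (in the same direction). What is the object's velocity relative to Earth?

u = (u' + v)/(1 + u'v/c²)
Numerator: 0.5 + 0.57 = 1.07
Denominator: 1 + 0.285 = 1.285
u = 1.07/1.285 = 0.8327c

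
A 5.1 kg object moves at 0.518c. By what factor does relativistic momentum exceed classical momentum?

p_rel = γmv, p_class = mv
Ratio = γ = 1/√(1 - 0.518²) = 1.169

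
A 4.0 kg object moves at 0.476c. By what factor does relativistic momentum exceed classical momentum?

p_rel = γmv, p_class = mv
Ratio = γ = 1/√(1 - 0.476²) = 1.137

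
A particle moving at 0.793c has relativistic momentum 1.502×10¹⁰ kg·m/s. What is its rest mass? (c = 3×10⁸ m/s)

γ = 1/√(1 - 0.793²) = 1.6414
v = 0.793 × 3×10⁸ = 2.379×10⁸ m/s
m = p/(γv) = 1.502×10¹⁰/(1.6414 × 2.379×10⁸) = 38.46 kg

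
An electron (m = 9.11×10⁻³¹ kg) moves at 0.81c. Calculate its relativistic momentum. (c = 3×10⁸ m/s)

γ = 1/√(1 - 0.81²) = 1.7052
v = 0.81 × 3×10⁸ = 2.430×10⁸ m/s
p = γmv = 1.7052 × 9.11×10⁻³¹ × 2.430×10⁸ = 3.775×10⁻²² kg·m/s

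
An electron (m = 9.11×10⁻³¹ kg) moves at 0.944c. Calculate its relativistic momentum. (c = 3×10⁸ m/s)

γ = 1/√(1 - 0.944²) = 3.0308
v = 0.944 × 3×10⁸ = 2.832×10⁸ m/s
p = γmv = 3.0308 × 9.11×10⁻³¹ × 2.832×10⁸ = 7.819×10⁻²² kg·m/s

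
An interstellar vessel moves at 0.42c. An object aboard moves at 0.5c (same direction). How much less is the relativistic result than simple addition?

Classical: u' + v = 0.5 + 0.42 = 0.92c
Relativistic: u = (0.5 + 0.42)/(1 + 0.21) = 0.92/1.21 = 0.7603c
Difference: 0.92 - 0.7603 = 0.1597c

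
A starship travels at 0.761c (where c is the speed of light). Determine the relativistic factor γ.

v/c = 0.761, so (v/c)² = 0.579121
1 - (v/c)² = 0.420879
γ = 1/√(0.420879) = 1.541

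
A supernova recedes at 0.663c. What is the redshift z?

β = 0.663
(1+β)/(1-β) = 1.663/0.337 = 4.935
√(4.935) = 2.221
z = 2.221 - 1 = 1.221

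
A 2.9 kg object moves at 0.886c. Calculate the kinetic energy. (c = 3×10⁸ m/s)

γ = 1/√(1 - 0.886²) = 2.1566
γ - 1 = 1.1566
KE = (γ-1)mc² = 1.1566 × 2.9 × (3×10⁸)² = 3.019×10¹⁷ J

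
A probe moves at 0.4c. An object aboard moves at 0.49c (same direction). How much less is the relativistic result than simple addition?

Classical: u' + v = 0.49 + 0.4 = 0.89c
Relativistic: u = (0.49 + 0.4)/(1 + 0.196) = 0.89/1.196 = 0.7441c
Difference: 0.89 - 0.7441 = 0.1459c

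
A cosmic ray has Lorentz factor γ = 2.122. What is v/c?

From γ = 1/√(1 - v²/c²):
1/γ² = 1/2.122² = 0.2221
v²/c² = 1 - 0.2221 = 0.7779
v/c = √(0.7779) = 0.8820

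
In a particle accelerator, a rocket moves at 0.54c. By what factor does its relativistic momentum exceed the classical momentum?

p_rel = γmv, p_class = mv
Ratio = γ = 1/√(1 - 0.54²)
= 1/√(0.7084) = 1.188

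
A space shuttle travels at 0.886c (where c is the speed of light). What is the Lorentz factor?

v/c = 0.886, so (v/c)² = 0.784996
1 - (v/c)² = 0.215004
γ = 1/√(0.215004) = 2.157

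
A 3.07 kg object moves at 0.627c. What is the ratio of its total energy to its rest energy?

E = γmc², E₀ = mc²
E/E₀ = γ = 1/√(1 - 0.627²) = 1.284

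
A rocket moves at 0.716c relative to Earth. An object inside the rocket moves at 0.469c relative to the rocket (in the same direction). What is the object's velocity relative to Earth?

u = (u' + v)/(1 + u'v/c²)
Numerator: 0.469 + 0.716 = 1.185
Denominator: 1 + 0.335804 = 1.335804
u = 1.185/1.335804 = 0.8871c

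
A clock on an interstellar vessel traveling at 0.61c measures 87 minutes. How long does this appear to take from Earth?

Proper time Δt₀ = 87 minutes
γ = 1/√(1 - 0.61²) = 1.262
Δt = γΔt₀ = 1.262 × 87 = 109.8 minutes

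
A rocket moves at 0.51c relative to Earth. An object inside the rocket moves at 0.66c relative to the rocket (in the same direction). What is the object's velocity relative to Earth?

u = (u' + v)/(1 + u'v/c²)
Numerator: 0.66 + 0.51 = 1.17
Denominator: 1 + 0.3366 = 1.3366
u = 1.17/1.3366 = 0.8754c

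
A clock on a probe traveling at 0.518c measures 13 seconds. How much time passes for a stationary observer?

Proper time Δt₀ = 13 seconds
γ = 1/√(1 - 0.518²) = 1.169
Δt = γΔt₀ = 1.169 × 13 = 15.20 seconds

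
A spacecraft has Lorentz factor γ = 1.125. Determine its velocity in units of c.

From γ = 1/√(1 - v²/c²):
1/γ² = 1/1.125² = 0.7901
v²/c² = 1 - 0.7901 = 0.2099
v/c = √(0.2099) = 0.4581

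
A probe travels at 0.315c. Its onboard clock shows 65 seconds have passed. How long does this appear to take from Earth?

Proper time Δt₀ = 65 seconds
γ = 1/√(1 - 0.315²) = 1.05364
Δt = γΔt₀ = 1.05364 × 65 = 68.49 seconds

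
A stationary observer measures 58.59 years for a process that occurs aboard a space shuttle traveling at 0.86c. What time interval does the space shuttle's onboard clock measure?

Dilated time Δt = 58.59 years
γ = 1/√(1 - 0.86²) = 1.9597
Δt₀ = Δt/γ = 58.59/1.9597 = 29.90 years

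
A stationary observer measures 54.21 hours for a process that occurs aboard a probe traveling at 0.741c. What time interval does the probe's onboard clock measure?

Dilated time Δt = 54.21 hours
γ = 1/√(1 - 0.741²) = 1.4892
Δt₀ = Δt/γ = 54.21/1.4892 = 36.40 hours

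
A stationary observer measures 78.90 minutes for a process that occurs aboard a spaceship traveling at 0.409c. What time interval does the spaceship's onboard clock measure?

Dilated time Δt = 78.90 minutes
γ = 1/√(1 - 0.409²) = 1.0958
Δt₀ = Δt/γ = 78.90/1.0958 = 72.00 minutes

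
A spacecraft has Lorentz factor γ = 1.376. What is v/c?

From γ = 1/√(1 - v²/c²):
1/γ² = 1/1.376² = 0.5282
v²/c² = 1 - 0.5282 = 0.4718
v/c = √(0.4718) = 0.6869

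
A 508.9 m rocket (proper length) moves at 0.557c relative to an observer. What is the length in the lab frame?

Proper length L₀ = 508.9 m
γ = 1/√(1 - 0.557²) = 1.2041
L = L₀/γ = 508.9/1.2041 = 422.6 m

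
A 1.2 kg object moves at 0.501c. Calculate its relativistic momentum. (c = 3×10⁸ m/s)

γ = 1/√(1 - 0.501²) = 1.1555
v = 0.501 × 3×10⁸ = 1.503×10⁸ m/s
p = γmv = 1.1555 × 1.2 × 1.503×10⁸ = 2.084×10⁸ kg·m/s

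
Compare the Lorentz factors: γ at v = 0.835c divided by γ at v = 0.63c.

γ₁ = 1/√(1 - 0.835²) = 1.817
γ₂ = 1/√(1 - 0.63²) = 1.288
γ₁/γ₂ = 1.817/1.288 = 1.411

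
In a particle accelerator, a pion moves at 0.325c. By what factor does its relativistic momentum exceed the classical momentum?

p_rel = γmv, p_class = mv
Ratio = γ = 1/√(1 - 0.325²)
= 1/√(0.894375) = 1.057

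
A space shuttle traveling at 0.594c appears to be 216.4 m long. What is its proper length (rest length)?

Contracted length L = 216.4 m
γ = 1/√(1 - 0.594²) = 1.243
L₀ = γL = 1.243 × 216.4 = 269.0 m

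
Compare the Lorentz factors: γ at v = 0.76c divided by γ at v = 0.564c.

γ₁ = 1/√(1 - 0.76²) = 1.539
γ₂ = 1/√(1 - 0.564²) = 1.211
γ₁/γ₂ = 1.539/1.211 = 1.271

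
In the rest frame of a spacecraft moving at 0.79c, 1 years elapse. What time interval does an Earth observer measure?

Proper time Δt₀ = 1 years
γ = 1/√(1 - 0.79²) = 1.631
Δt = γΔt₀ = 1.631 × 1 = 1.631 years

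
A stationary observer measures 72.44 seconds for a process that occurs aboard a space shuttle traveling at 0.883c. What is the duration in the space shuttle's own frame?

Dilated time Δt = 72.44 seconds
γ = 1/√(1 - 0.883²) = 2.1305
Δt₀ = Δt/γ = 72.44/2.1305 = 34.00 seconds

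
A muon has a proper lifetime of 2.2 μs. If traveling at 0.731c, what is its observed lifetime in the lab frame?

Proper lifetime τ₀ = 2.2 μs
γ = 1/√(1 - 0.731²) = 1.4655
τ = γτ₀ = 1.4655 × 2.2 μs = 3.224 μs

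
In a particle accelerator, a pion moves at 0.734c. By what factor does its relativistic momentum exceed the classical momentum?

p_rel = γmv, p_class = mv
Ratio = γ = 1/√(1 - 0.734²)
= 1/√(0.461244) = 1.472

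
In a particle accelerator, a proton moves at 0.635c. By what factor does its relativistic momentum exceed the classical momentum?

p_rel = γmv, p_class = mv
Ratio = γ = 1/√(1 - 0.635²)
= 1/√(0.596775) = 1.294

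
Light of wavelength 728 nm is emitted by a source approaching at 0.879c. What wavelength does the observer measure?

β = 0.879
Wavelength Doppler factor = √(0.121/1.879) = √(0.064396) = 0.25376
λ_obs = 728 × 0.25376 = 184.7 nm (blueshift)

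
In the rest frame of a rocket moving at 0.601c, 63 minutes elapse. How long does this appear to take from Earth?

Proper time Δt₀ = 63 minutes
γ = 1/√(1 - 0.601²) = 1.25117
Δt = γΔt₀ = 1.25117 × 63 = 78.82 minutes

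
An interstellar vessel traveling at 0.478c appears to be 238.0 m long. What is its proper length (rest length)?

Contracted length L = 238.0 m
γ = 1/√(1 - 0.478²) = 1.1385
L₀ = γL = 1.1385 × 238.0 = 271.0 m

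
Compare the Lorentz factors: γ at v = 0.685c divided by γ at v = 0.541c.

γ₁ = 1/√(1 - 0.685²) = 1.3726
γ₂ = 1/√(1 - 0.541²) = 1.1890
γ₁/γ₂ = 1.3726/1.1890 = 1.154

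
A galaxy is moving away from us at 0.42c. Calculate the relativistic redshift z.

β = 0.42
(1+β)/(1-β) = 1.42/0.58 = 2.4483
√(2.4483) = 1.5647
z = 1.5647 - 1 = 0.5647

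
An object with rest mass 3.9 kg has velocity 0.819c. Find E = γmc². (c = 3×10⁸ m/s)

γ = 1/√(1 - 0.819²) = 1.7428
mc² = 3.9 × (3×10⁸)² = 3.510×10¹⁷ J
E = γmc² = 1.7428 × 3.510×10¹⁷ = 6.117×10¹⁷ J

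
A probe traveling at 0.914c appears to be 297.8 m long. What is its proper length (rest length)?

Contracted length L = 297.8 m
γ = 1/√(1 - 0.914²) = 2.4648
L₀ = γL = 2.4648 × 297.8 = 734.0 m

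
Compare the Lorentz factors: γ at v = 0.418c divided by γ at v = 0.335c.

γ₁ = 1/√(1 - 0.418²) = 1.1008
γ₂ = 1/√(1 - 0.335²) = 1.0613
γ₁/γ₂ = 1.1008/1.0613 = 1.037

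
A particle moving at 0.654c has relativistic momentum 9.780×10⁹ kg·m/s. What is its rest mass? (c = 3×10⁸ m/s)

γ = 1/√(1 - 0.654²) = 1.322
v = 0.654 × 3×10⁸ = 1.962×10⁸ m/s
m = p/(γv) = 9.780×10⁹/(1.322 × 1.962×10⁸) = 37.71 kg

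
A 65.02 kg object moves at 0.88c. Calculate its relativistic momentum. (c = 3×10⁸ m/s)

γ = 1/√(1 - 0.88²) = 2.1054
v = 0.88 × 3×10⁸ = 2.640×10⁸ m/s
p = γmv = 2.1054 × 65.02 × 2.640×10⁸ = 3.614×10¹⁰ kg·m/s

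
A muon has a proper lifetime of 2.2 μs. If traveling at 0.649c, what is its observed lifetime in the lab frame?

Proper lifetime τ₀ = 2.2 μs
γ = 1/√(1 - 0.649²) = 1.3144
τ = γτ₀ = 1.3144 × 2.2 μs = 2.892 μs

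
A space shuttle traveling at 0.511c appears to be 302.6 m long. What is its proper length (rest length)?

Contracted length L = 302.6 m
γ = 1/√(1 - 0.511²) = 1.1634
L₀ = γL = 1.1634 × 302.6 = 352.0 m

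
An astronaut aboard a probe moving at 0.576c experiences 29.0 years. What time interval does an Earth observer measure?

Proper time Δt₀ = 29.0 years
γ = 1/√(1 - 0.576²) = 1.2233
Δt = γΔt₀ = 1.2233 × 29.0 = 35.48 years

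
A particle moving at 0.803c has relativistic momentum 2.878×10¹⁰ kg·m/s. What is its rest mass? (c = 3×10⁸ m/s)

γ = 1/√(1 - 0.803²) = 1.678
v = 0.803 × 3×10⁸ = 2.409×10⁸ m/s
m = p/(γv) = 2.878×10¹⁰/(1.678 × 2.409×10⁸) = 71.20 kg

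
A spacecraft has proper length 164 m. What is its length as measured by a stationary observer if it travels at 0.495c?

Proper length L₀ = 164 m
γ = 1/√(1 - 0.495²) = 1.151
L = L₀/γ = 164/1.151 = 142.5 m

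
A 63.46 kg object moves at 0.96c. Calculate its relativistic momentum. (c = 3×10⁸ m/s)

γ = 1/√(1 - 0.96²) = 3.571
v = 0.96 × 3×10⁸ = 2.880×10⁸ m/s
p = γmv = 3.571 × 63.46 × 2.880×10⁸ = 6.527×10¹⁰ kg·m/s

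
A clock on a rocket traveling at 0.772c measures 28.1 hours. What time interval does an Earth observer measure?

Proper time Δt₀ = 28.1 hours
γ = 1/√(1 - 0.772²) = 1.5733
Δt = γΔt₀ = 1.5733 × 28.1 = 44.21 hours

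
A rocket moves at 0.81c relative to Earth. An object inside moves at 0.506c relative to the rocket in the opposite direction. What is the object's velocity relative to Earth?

Object's velocity in rocket frame is u' = -0.506c
u = (u' + v)/(1 + u'v/c²) = (v - 0.506)/(1 - 0.506·v/c²)
Numerator: 0.81 - 0.506 = 0.304
Denominator: 1 - 0.40986 = 0.59014
u = 0.304/0.59014 = 0.5151c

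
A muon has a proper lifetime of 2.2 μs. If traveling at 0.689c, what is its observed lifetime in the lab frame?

Proper lifetime τ₀ = 2.2 μs
γ = 1/√(1 - 0.689²) = 1.37976
τ = γτ₀ = 1.37976 × 2.2 μs = 3.035 μs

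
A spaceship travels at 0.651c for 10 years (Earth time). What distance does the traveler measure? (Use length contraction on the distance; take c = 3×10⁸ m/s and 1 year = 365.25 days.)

Earth distance: d = v × t = 0.651c × 10 yr = 6.1632×10¹⁶ m
γ = 1.3174
d' = d/γ = 6.1632×10¹⁶/1.3174 = 4.678×10¹⁶ m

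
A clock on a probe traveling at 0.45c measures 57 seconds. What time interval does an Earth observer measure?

Proper time Δt₀ = 57 seconds
γ = 1/√(1 - 0.45²) = 1.1198
Δt = γΔt₀ = 1.1198 × 57 = 63.83 seconds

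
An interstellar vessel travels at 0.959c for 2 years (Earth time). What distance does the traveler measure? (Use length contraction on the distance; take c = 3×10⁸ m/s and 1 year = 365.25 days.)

Earth distance: d = v × t = 0.959c × 2 yr = 1.816×10¹⁶ m
γ = 3.529
d' = d/γ = 1.816×10¹⁶/3.529 = 5.146×10¹⁵ m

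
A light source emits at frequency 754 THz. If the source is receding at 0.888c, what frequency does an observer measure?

β = v/c = 0.888
(1-β)/(1+β) = 0.112/1.888 = 0.05932
Doppler factor = √(0.05932) = 0.24356
f_obs = 754 × 0.24356 = 183.6 THz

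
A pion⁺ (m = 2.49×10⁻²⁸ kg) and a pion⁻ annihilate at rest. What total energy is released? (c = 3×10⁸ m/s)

Both particles have the same rest mass, so total mass = 2m
E = 2m·c² = 2 × 2.49×10⁻²⁸ × (3×10⁸)²
= 2 × 2.49×10⁻²⁸ × 9×10¹⁶
= 4.482×10⁻¹¹ J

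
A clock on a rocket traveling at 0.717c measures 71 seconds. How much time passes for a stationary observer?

Proper time Δt₀ = 71 seconds
γ = 1/√(1 - 0.717²) = 1.435
Δt = γΔt₀ = 1.435 × 71 = 101.9 seconds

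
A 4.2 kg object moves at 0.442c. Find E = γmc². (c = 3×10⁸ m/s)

γ = 1/√(1 - 0.442²) = 1.1148
mc² = 4.2 × (3×10⁸)² = 3.780×10¹⁷ J
E = γmc² = 1.1148 × 3.780×10¹⁷ = 4.214×10¹⁷ J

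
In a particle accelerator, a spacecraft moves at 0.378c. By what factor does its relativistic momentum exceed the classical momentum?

p_rel = γmv, p_class = mv
Ratio = γ = 1/√(1 - 0.378²)
= 1/√(0.857116) = 1.080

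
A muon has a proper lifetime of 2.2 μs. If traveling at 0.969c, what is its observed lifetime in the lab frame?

Proper lifetime τ₀ = 2.2 μs
γ = 1/√(1 - 0.969²) = 4.0476
τ = γτ₀ = 4.0476 × 2.2 μs = 8.905 μs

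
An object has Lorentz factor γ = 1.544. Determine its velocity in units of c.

From γ = 1/√(1 - v²/c²):
1/γ² = 1/1.544² = 0.4195
v²/c² = 1 - 0.4195 = 0.5805
v/c = √(0.5805) = 0.7619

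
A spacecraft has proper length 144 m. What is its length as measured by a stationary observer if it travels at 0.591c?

Proper length L₀ = 144 m
γ = 1/√(1 - 0.591²) = 1.2397
L = L₀/γ = 144/1.2397 = 116.2 m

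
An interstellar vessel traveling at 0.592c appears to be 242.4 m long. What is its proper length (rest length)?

Contracted length L = 242.4 m
γ = 1/√(1 - 0.592²) = 1.241
L₀ = γL = 1.241 × 242.4 = 300.8 m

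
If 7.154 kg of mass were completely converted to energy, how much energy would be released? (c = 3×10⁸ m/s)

Using E = mc²:
c² = (3×10⁸)² = 9×10¹⁶ m²/s²
E = 7.154 × 9×10¹⁶ = 6.439×10¹⁷ J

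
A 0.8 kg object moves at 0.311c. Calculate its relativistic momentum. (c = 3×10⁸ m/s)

γ = 1/√(1 - 0.311²) = 1.05218
v = 0.311 × 3×10⁸ = 9.330×10⁷ m/s
p = γmv = 1.05218 × 0.8 × 9.330×10⁷ = 7.853×10⁷ kg·m/s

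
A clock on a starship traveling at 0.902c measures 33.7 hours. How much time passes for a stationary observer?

Proper time Δt₀ = 33.7 hours
γ = 1/√(1 - 0.902²) = 2.3162
Δt = γΔt₀ = 2.3162 × 33.7 = 78.06 hours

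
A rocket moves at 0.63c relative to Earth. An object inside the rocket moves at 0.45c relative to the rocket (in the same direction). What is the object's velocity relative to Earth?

u = (u' + v)/(1 + u'v/c²)
Numerator: 0.45 + 0.63 = 1.08
Denominator: 1 + 0.2835 = 1.2835
u = 1.08/1.2835 = 0.8414c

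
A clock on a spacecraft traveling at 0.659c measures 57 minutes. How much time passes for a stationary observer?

Proper time Δt₀ = 57 minutes
γ = 1/√(1 - 0.659²) = 1.3295
Δt = γΔt₀ = 1.3295 × 57 = 75.78 minutes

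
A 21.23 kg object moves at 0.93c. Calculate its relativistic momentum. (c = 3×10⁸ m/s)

γ = 1/√(1 - 0.93²) = 2.7206
v = 0.93 × 3×10⁸ = 2.790×10⁸ m/s
p = γmv = 2.7206 × 21.23 × 2.790×10⁸ = 1.611×10¹⁰ kg·m/s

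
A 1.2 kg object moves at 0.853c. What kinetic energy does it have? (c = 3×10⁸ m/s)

γ = 1/√(1 - 0.853²) = 1.916
γ - 1 = 0.9160
KE = (γ-1)mc² = 0.9160 × 1.2 × (3×10⁸)² = 9.893×10¹⁶ J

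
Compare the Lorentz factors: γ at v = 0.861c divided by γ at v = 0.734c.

γ₁ = 1/√(1 - 0.861²) = 1.9662
γ₂ = 1/√(1 - 0.734²) = 1.4724
γ₁/γ₂ = 1.9662/1.4724 = 1.335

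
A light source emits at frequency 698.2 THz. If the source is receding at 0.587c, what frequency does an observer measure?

β = v/c = 0.587
(1-β)/(1+β) = 0.413/1.587 = 0.2602
Doppler factor = √(0.2602) = 0.5101
f_obs = 698.2 × 0.5101 = 356.2 THz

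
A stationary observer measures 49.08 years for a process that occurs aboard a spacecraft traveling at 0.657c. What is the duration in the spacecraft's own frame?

Dilated time Δt = 49.08 years
γ = 1/√(1 - 0.657²) = 1.3265
Δt₀ = Δt/γ = 49.08/1.3265 = 37.00 years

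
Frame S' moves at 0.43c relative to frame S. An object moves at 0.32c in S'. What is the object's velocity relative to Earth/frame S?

u = (u' + v)/(1 + u'v/c²)
Numerator: 0.32 + 0.43 = 0.75
Denominator: 1 + 0.1376 = 1.1376
u = 0.75/1.1376 = 0.6593c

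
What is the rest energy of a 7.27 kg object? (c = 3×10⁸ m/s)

c² = (3×10⁸)² = 9.000×10¹⁶ m²/s²
E₀ = mc² = 7.27 × 9.000×10¹⁶ = 6.543×10¹⁷ J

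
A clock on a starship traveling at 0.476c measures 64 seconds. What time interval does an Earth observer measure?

Proper time Δt₀ = 64 seconds
γ = 1/√(1 - 0.476²) = 1.137
Δt = γΔt₀ = 1.137 × 64 = 72.77 seconds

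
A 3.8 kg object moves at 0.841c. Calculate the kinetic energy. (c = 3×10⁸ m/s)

γ = 1/√(1 - 0.841²) = 1.8483
γ - 1 = 0.8483
KE = (γ-1)mc² = 0.8483 × 3.8 × (3×10⁸)² = 2.901×10¹⁷ J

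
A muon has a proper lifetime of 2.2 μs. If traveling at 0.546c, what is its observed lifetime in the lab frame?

Proper lifetime τ₀ = 2.2 μs
γ = 1/√(1 - 0.546²) = 1.1936
τ = γτ₀ = 1.1936 × 2.2 μs = 2.626 μs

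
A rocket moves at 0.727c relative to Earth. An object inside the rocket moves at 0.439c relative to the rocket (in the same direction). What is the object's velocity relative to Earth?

u = (u' + v)/(1 + u'v/c²)
Numerator: 0.439 + 0.727 = 1.166
Denominator: 1 + 0.319153 = 1.319153
u = 1.166/1.319153 = 0.8839c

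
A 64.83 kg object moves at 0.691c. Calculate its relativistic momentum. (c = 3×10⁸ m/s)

γ = 1/√(1 - 0.691²) = 1.383
v = 0.691 × 3×10⁸ = 2.073×10⁸ m/s
p = γmv = 1.383 × 64.83 × 2.073×10⁸ = 1.859×10¹⁰ kg·m/s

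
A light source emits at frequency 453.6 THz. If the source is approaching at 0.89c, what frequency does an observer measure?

β = v/c = 0.89
(1+β)/(1-β) = 1.89/0.11 = 17.18
Doppler factor = √(17.18) = 4.145
f_obs = 453.6 × 4.145 = 1880 THz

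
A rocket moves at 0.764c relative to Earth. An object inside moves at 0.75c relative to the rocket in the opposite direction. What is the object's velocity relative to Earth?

Object's velocity in rocket frame is u' = -0.75c
u = (u' + v)/(1 + u'v/c²) = (v - 0.75)/(1 - 0.75·v/c²)
Numerator: 0.764 - 0.75 = 0.014
Denominator: 1 - 0.573 = 0.427
u = 0.014/0.427 = 0.03279c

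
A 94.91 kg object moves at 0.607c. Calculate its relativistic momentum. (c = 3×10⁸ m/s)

γ = 1/√(1 - 0.607²) = 1.2583
v = 0.607 × 3×10⁸ = 1.821×10⁸ m/s
p = γmv = 1.2583 × 94.91 × 1.821×10⁸ = 2.175×10¹⁰ kg·m/s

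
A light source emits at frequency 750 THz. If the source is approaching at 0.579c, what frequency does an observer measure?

β = v/c = 0.579
(1+β)/(1-β) = 1.579/0.421 = 3.7506
Doppler factor = √(3.7506) = 1.9366
f_obs = 750 × 1.9366 = 1452 THz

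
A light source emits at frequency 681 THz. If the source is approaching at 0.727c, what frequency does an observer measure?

β = v/c = 0.727
(1+β)/(1-β) = 1.727/0.273 = 6.326
Doppler factor = √(6.326) = 2.515
f_obs = 681 × 2.515 = 1713 THz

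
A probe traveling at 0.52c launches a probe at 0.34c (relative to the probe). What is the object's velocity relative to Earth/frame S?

u = (u' + v)/(1 + u'v/c²)
Numerator: 0.34 + 0.52 = 0.86
Denominator: 1 + 0.1768 = 1.1768
u = 0.86/1.1768 = 0.7308c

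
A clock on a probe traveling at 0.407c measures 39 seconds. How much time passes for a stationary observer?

Proper time Δt₀ = 39 seconds
γ = 1/√(1 - 0.407²) = 1.0948
Δt = γΔt₀ = 1.0948 × 39 = 42.70 seconds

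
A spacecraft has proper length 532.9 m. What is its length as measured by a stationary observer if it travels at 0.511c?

Proper length L₀ = 532.9 m
γ = 1/√(1 - 0.511²) = 1.1634
L = L₀/γ = 532.9/1.1634 = 458.1 m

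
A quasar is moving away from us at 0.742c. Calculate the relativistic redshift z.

β = 0.742
(1+β)/(1-β) = 1.742/0.258 = 6.752
√(6.752) = 2.598
z = 2.598 - 1 = 1.598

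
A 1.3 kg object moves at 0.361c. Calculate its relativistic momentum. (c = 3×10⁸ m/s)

γ = 1/√(1 - 0.361²) = 1.0723
v = 0.361 × 3×10⁸ = 1.083×10⁸ m/s
p = γmv = 1.0723 × 1.3 × 1.083×10⁸ = 1.510×10⁸ kg·m/s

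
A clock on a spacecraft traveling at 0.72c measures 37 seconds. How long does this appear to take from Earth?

Proper time Δt₀ = 37 seconds
γ = 1/√(1 - 0.72²) = 1.441
Δt = γΔt₀ = 1.441 × 37 = 53.32 seconds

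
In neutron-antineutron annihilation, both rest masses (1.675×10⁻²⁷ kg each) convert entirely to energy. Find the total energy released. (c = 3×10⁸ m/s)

Both particles have the same rest mass, so total mass = 2m
E = 2m·c² = 2 × 1.675×10⁻²⁷ × (3×10⁸)²
= 2 × 1.675×10⁻²⁷ × 9×10¹⁶
= 3.015×10⁻¹⁰ J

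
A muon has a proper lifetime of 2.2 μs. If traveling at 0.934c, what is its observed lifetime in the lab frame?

Proper lifetime τ₀ = 2.2 μs
γ = 1/√(1 - 0.934²) = 2.799
τ = γτ₀ = 2.799 × 2.2 μs = 6.158 μs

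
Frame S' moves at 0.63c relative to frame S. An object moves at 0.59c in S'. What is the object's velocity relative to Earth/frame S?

u = (u' + v)/(1 + u'v/c²)
Numerator: 0.59 + 0.63 = 1.22
Denominator: 1 + 0.3717 = 1.3717
u = 1.22/1.3717 = 0.8894c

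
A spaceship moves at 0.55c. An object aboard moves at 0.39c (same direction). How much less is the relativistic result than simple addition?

Classical: u' + v = 0.39 + 0.55 = 0.94c
Relativistic: u = (0.39 + 0.55)/(1 + 0.2145) = 0.94/1.2145 = 0.7740c
Difference: 0.94 - 0.7740 = 0.1660c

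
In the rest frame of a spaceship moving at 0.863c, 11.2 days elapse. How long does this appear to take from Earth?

Proper time Δt₀ = 11.2 days
γ = 1/√(1 - 0.863²) = 1.9794
Δt = γΔt₀ = 1.9794 × 11.2 = 22.17 days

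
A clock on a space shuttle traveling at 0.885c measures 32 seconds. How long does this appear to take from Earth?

Proper time Δt₀ = 32 seconds
γ = 1/√(1 - 0.885²) = 2.1478
Δt = γΔt₀ = 2.1478 × 32 = 68.73 seconds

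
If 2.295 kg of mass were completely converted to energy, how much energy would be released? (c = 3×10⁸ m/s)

Using E = mc²:
c² = (3×10⁸)² = 9×10¹⁶ m²/s²
E = 2.295 × 9×10¹⁶ = 2.066×10¹⁷ J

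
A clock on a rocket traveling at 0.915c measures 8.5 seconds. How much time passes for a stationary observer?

Proper time Δt₀ = 8.5 seconds
γ = 1/√(1 - 0.915²) = 2.479
Δt = γΔt₀ = 2.479 × 8.5 = 21.07 seconds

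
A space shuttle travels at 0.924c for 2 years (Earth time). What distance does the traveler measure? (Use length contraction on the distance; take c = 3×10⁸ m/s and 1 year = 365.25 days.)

Earth distance: d = v × t = 0.924c × 2 yr = 1.7496×10¹⁶ m
γ = 2.6151
d' = d/γ = 1.7496×10¹⁶/2.6151 = 6.690×10¹⁵ m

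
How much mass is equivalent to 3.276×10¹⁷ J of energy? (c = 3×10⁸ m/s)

From E = mc², we get m = E/c²
c² = (3×10⁸)² = 9×10¹⁶ m²/s²
m = 3.276×10¹⁷ / 9×10¹⁶ = 3.640 kg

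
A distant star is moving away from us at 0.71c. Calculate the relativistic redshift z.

β = 0.71
(1+β)/(1-β) = 1.71/0.29 = 5.897
√(5.897) = 2.428
z = 2.428 - 1 = 1.428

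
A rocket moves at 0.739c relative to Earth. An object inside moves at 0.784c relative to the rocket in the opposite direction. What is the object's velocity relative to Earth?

Object's velocity in rocket frame is u' = -0.784c
u = (u' + v)/(1 + u'v/c²) = (v - 0.784)/(1 - 0.784·v/c²)
Numerator: 0.739 - 0.784 = -0.045
Denominator: 1 - 0.579376 = 0.420624
u = -0.045/0.420624 = -0.1070c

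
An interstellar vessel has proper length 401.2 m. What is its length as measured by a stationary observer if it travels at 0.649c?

Proper length L₀ = 401.2 m
γ = 1/√(1 - 0.649²) = 1.3144
L = L₀/γ = 401.2/1.3144 = 305.2 m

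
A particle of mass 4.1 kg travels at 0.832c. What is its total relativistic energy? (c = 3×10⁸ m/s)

γ = 1/√(1 - 0.832²) = 1.8025
mc² = 4.1 × (3×10⁸)² = 3.690×10¹⁷ J
E = γmc² = 1.8025 × 3.690×10¹⁷ = 6.651×10¹⁷ J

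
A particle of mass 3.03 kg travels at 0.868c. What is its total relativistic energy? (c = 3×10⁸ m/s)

γ = 1/√(1 - 0.868²) = 2.014
mc² = 3.03 × (3×10⁸)² = 2.727×10¹⁷ J
E = γmc² = 2.014 × 2.727×10¹⁷ = 5.492×10¹⁷ J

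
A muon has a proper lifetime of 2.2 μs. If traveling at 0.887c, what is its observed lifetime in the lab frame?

Proper lifetime τ₀ = 2.2 μs
γ = 1/√(1 - 0.887²) = 2.1656
τ = γτ₀ = 2.1656 × 2.2 μs = 4.764 μs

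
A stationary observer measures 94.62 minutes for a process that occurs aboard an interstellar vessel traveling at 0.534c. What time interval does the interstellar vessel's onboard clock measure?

Dilated time Δt = 94.62 minutes
γ = 1/√(1 - 0.534²) = 1.1828
Δt₀ = Δt/γ = 94.62/1.1828 = 80.00 minutes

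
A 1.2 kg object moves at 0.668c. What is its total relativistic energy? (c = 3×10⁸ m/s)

γ = 1/√(1 - 0.668²) = 1.3438
mc² = 1.2 × (3×10⁸)² = 1.080×10¹⁷ J
E = γmc² = 1.3438 × 1.080×10¹⁷ = 1.451×10¹⁷ J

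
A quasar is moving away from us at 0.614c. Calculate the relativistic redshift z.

β = 0.614
(1+β)/(1-β) = 1.614/0.386 = 4.181
√(4.181) = 2.045
z = 2.045 - 1 = 1.045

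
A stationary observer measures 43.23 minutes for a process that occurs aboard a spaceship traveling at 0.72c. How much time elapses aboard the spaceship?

Dilated time Δt = 43.23 minutes
γ = 1/√(1 - 0.72²) = 1.441
Δt₀ = Δt/γ = 43.23/1.441 = 30.00 minutes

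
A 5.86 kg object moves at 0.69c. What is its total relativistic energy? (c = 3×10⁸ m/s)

γ = 1/√(1 - 0.69²) = 1.38158
mc² = 5.86 × (3×10⁸)² = 5.274×10¹⁷ J
E = γmc² = 1.38158 × 5.274×10¹⁷ = 7.286×10¹⁷ J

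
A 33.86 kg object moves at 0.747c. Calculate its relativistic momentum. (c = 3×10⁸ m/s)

γ = 1/√(1 - 0.747²) = 1.504
v = 0.747 × 3×10⁸ = 2.241×10⁸ m/s
p = γmv = 1.504 × 33.86 × 2.241×10⁸ = 1.141×10¹⁰ kg·m/s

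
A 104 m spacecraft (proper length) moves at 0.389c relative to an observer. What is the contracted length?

Proper length L₀ = 104 m
γ = 1/√(1 - 0.389²) = 1.0855
L = L₀/γ = 104/1.0855 = 95.81 m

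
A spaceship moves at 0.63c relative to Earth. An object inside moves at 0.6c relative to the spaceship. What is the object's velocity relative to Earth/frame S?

u = (u' + v)/(1 + u'v/c²)
Numerator: 0.6 + 0.63 = 1.23
Denominator: 1 + 0.378 = 1.378
u = 1.23/1.378 = 0.8926c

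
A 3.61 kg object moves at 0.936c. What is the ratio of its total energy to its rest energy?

E = γmc², E₀ = mc²
E/E₀ = γ = 1/√(1 - 0.936²) = 2.841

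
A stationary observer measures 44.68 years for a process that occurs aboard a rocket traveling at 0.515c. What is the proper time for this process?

Dilated time Δt = 44.68 years
γ = 1/√(1 - 0.515²) = 1.1666
Δt₀ = Δt/γ = 44.68/1.1666 = 38.30 years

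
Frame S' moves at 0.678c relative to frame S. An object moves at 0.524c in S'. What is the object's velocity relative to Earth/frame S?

u = (u' + v)/(1 + u'v/c²)
Numerator: 0.524 + 0.678 = 1.202
Denominator: 1 + 0.355272 = 1.355272
u = 1.202/1.355272 = 0.8869c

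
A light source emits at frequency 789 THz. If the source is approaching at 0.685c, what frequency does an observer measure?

β = v/c = 0.685
(1+β)/(1-β) = 1.685/0.315 = 5.349
Doppler factor = √(5.349) = 2.313
f_obs = 789 × 2.313 = 1825 THz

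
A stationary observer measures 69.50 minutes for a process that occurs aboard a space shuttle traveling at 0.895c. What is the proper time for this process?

Dilated time Δt = 69.50 minutes
γ = 1/√(1 - 0.895²) = 2.242
Δt₀ = Δt/γ = 69.50/2.242 = 31.00 minutes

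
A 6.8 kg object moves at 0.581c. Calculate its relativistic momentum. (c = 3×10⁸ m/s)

γ = 1/√(1 - 0.581²) = 1.2286
v = 0.581 × 3×10⁸ = 1.743×10⁸ m/s
p = γmv = 1.2286 × 6.8 × 1.743×10⁸ = 1.456×10⁹ kg·m/s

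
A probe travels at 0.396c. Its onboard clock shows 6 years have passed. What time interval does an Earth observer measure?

Proper time Δt₀ = 6 years
γ = 1/√(1 - 0.396²) = 1.089
Δt = γΔt₀ = 1.089 × 6 = 6.534 years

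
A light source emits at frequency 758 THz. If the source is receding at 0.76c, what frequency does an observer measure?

β = v/c = 0.76
(1-β)/(1+β) = 0.24/1.76 = 0.1364
Doppler factor = √(0.1364) = 0.3693
f_obs = 758 × 0.3693 = 279.9 THz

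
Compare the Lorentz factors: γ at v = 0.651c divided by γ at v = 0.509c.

γ₁ = 1/√(1 - 0.651²) = 1.3174
γ₂ = 1/√(1 - 0.509²) = 1.1618
γ₁/γ₂ = 1.3174/1.1618 = 1.134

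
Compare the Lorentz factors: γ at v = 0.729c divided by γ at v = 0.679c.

γ₁ = 1/√(1 - 0.729²) = 1.46089
γ₂ = 1/√(1 - 0.679²) = 1.36214
γ₁/γ₂ = 1.46089/1.36214 = 1.072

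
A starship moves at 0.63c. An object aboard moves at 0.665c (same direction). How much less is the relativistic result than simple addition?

Classical: u' + v = 0.665 + 0.63 = 1.295c
Relativistic: u = (0.665 + 0.63)/(1 + 0.41895) = 1.295/1.41895 = 0.9126c
Difference: 1.295 - 0.9126 = 0.3824c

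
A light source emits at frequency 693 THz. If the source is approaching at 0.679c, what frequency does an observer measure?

β = v/c = 0.679
(1+β)/(1-β) = 1.679/0.321 = 5.231
Doppler factor = √(5.231) = 2.287
f_obs = 693 × 2.287 = 1585 THz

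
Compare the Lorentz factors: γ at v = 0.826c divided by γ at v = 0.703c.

γ₁ = 1/√(1 - 0.826²) = 1.774
γ₂ = 1/√(1 - 0.703²) = 1.406
γ₁/γ₂ = 1.774/1.406 = 1.262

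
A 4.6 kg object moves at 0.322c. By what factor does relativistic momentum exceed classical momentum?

p_rel = γmv, p_class = mv
Ratio = γ = 1/√(1 - 0.322²) = 1.056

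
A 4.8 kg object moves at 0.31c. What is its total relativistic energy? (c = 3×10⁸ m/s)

γ = 1/√(1 - 0.31²) = 1.0518
mc² = 4.8 × (3×10⁸)² = 4.320×10¹⁷ J
E = γmc² = 1.0518 × 4.320×10¹⁷ = 4.544×10¹⁷ J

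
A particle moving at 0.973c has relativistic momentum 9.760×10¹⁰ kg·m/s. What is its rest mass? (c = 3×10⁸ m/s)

γ = 1/√(1 - 0.973²) = 4.333
v = 0.973 × 3×10⁸ = 2.919×10⁸ m/s
m = p/(γv) = 9.760×10¹⁰/(4.333 × 2.919×10⁸) = 77.17 kg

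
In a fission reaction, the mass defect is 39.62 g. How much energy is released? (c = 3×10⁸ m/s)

Convert mass defect: Δm = 39.62 g = 0.03962 kg
E = Δm·c² = 0.03962 × (3×10⁸)²
= 0.03962 × 9×10¹⁶ = 3.566×10¹⁵ J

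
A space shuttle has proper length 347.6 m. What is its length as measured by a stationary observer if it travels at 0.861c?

Proper length L₀ = 347.6 m
γ = 1/√(1 - 0.861²) = 1.966
L = L₀/γ = 347.6/1.966 = 176.8 m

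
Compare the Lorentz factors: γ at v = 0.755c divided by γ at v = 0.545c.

γ₁ = 1/√(1 - 0.755²) = 1.5250
γ₂ = 1/√(1 - 0.545²) = 1.1927
γ₁/γ₂ = 1.5250/1.1927 = 1.279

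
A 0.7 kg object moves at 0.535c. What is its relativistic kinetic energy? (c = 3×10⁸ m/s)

γ = 1/√(1 - 0.535²) = 1.1836
γ - 1 = 0.1836
KE = (γ-1)mc² = 0.1836 × 0.7 × (3×10⁸)² = 1.157×10¹⁶ J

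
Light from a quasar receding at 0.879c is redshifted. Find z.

β = 0.879
(1+β)/(1-β) = 1.879/0.121 = 15.53
√(15.53) = 3.941
z = 3.941 - 1 = 2.941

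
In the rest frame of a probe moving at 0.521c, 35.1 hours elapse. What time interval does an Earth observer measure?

Proper time Δt₀ = 35.1 hours
γ = 1/√(1 - 0.521²) = 1.1716
Δt = γΔt₀ = 1.1716 × 35.1 = 41.12 hours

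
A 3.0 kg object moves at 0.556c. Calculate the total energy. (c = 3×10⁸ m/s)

γ = 1/√(1 - 0.556²) = 1.203
mc² = 3.0 × (3×10⁸)² = 2.700×10¹⁷ J
E = γmc² = 1.203 × 2.700×10¹⁷ = 3.248×10¹⁷ J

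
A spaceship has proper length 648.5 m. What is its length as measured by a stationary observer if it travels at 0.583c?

Proper length L₀ = 648.5 m
γ = 1/√(1 - 0.583²) = 1.2308
L = L₀/γ = 648.5/1.2308 = 526.9 m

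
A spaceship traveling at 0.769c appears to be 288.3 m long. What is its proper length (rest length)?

Contracted length L = 288.3 m
γ = 1/√(1 - 0.769²) = 1.5643
L₀ = γL = 1.5643 × 288.3 = 451.0 m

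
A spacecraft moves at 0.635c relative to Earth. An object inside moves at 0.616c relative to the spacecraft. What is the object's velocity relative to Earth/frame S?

u = (u' + v)/(1 + u'v/c²)
Numerator: 0.616 + 0.635 = 1.251
Denominator: 1 + 0.39116 = 1.39116
u = 1.251/1.39116 = 0.8992c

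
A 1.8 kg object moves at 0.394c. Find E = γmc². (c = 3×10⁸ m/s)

γ = 1/√(1 - 0.394²) = 1.088
mc² = 1.8 × (3×10⁸)² = 1.620×10¹⁷ J
E = γmc² = 1.088 × 1.620×10¹⁷ = 1.763×10¹⁷ J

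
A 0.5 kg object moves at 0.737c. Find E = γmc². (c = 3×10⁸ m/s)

γ = 1/√(1 - 0.737²) = 1.4795
mc² = 0.5 × (3×10⁸)² = 4.500×10¹⁶ J
E = γmc² = 1.4795 × 4.500×10¹⁶ = 6.658×10¹⁶ J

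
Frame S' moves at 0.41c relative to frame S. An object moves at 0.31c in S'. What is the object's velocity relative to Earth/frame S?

u = (u' + v)/(1 + u'v/c²)
Numerator: 0.31 + 0.41 = 0.72
Denominator: 1 + 0.1271 = 1.1271
u = 0.72/1.1271 = 0.6388c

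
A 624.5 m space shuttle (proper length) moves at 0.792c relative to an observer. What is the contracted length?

Proper length L₀ = 624.5 m
γ = 1/√(1 - 0.792²) = 1.638
L = L₀/γ = 624.5/1.638 = 381.3 m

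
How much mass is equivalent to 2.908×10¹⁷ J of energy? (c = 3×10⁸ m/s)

From E = mc², we get m = E/c²
c² = (3×10⁸)² = 9×10¹⁶ m²/s²
m = 2.908×10¹⁷ / 9×10¹⁶ = 3.231 kg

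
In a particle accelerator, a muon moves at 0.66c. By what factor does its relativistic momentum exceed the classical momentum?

p_rel = γmv, p_class = mv
Ratio = γ = 1/√(1 - 0.66²)
= 1/√(0.5644) = 1.331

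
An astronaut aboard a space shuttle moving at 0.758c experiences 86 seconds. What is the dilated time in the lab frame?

Proper time Δt₀ = 86 seconds
γ = 1/√(1 - 0.758²) = 1.53314
Δt = γΔt₀ = 1.53314 × 86 = 131.9 seconds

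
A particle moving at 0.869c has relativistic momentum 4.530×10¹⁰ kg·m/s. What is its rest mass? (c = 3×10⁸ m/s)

γ = 1/√(1 - 0.869²) = 2.021
v = 0.869 × 3×10⁸ = 2.607×10⁸ m/s
m = p/(γv) = 4.530×10¹⁰/(2.021 × 2.607×10⁸) = 85.98 kg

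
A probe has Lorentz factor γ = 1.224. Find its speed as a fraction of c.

From γ = 1/√(1 - v²/c²):
1/γ² = 1/1.224² = 0.6675
v²/c² = 1 - 0.6675 = 0.3325
v/c = √(0.3325) = 0.5766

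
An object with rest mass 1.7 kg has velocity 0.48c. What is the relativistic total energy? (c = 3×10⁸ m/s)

γ = 1/√(1 - 0.48²) = 1.140
mc² = 1.7 × (3×10⁸)² = 1.530×10¹⁷ J
E = γmc² = 1.140 × 1.530×10¹⁷ = 1.744×10¹⁷ J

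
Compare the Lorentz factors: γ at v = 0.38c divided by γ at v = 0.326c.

γ₁ = 1/√(1 - 0.38²) = 1.081
γ₂ = 1/√(1 - 0.326²) = 1.058
γ₁/γ₂ = 1.081/1.058 = 1.022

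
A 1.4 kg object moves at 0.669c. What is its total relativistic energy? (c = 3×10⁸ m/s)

γ = 1/√(1 - 0.669²) = 1.345
mc² = 1.4 × (3×10⁸)² = 1.260×10¹⁷ J
E = γmc² = 1.345 × 1.260×10¹⁷ = 1.695×10¹⁷ J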